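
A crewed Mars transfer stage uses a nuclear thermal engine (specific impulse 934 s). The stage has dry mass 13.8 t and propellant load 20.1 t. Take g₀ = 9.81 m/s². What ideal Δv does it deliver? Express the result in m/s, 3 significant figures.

v_e = Isp · g₀ = 934 × 9.81 = 9162.5 m/s.
m₀ = m_dry + m_prop = 13.8 + 20.1 = 33.9 t.
Rocket equation: Δv = v_e · ln(m₀/m_f) = 9162.5 × ln(2.457) = 9162.5 × 0.8987 ≈ 8234.8 m/s.

Δv ≈ 8230 m/s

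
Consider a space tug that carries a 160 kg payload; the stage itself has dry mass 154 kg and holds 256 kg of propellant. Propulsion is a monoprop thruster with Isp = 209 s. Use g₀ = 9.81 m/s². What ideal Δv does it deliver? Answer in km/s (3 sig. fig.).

Δv ≈ 1.22 km/s

v_e = Isp · g₀ = 209 × 9.81 = 2050.3 m/s.
m₀ = payload + dry + propellant = 160 + 154 + 256 = 570 kg.
m_f = payload + dry = 160 + 154 = 314 kg.
Δv = v_e · ln(m₀/m_f) = 2050.3 × ln(1.815) = 2050.3 × 0.5962 ≈ 1222.5 m/s.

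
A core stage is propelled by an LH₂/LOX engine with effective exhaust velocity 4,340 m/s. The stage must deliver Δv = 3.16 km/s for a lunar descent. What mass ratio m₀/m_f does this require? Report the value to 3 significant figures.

m₀/m_f = exp(Δv / v_e) = exp(3160 / 4340.0) = exp(0.7281) = 2.0712.

mass ratio ≈ 2.07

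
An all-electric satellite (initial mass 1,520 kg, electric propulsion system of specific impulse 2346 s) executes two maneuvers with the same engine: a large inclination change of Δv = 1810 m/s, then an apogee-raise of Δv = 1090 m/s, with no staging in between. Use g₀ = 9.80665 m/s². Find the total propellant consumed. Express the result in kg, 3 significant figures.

total propellant consumed ≈ 180 kg

v_e = Isp · g₀ = 2346 × 9.80665 = 23006.4 m/s.
After the first burn: m = 1520 × exp(−1810/23006.4) = 1520 × 0.92434 = 1,405 kg.
After the second burn: m = 1,405 × exp(−1090/23006.4) = 1,405 × 0.95373 = 1,339.99 kg.
Total propellant = m₀ − m_final = 1520 − 1,339.99 = 180.01 kg.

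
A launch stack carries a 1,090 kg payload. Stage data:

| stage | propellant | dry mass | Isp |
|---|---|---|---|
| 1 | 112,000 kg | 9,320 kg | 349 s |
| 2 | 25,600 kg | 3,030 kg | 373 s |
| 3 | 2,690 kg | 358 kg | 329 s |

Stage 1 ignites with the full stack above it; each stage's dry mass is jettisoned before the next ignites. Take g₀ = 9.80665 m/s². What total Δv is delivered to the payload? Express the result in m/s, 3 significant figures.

Δv ≈ 13400 m/s

Ignition mass of stage 1 = 112,000+9,320 + 25,600+3,030 + 2,690+358 + 1,090 = 154,088 kg.
Stage 1: m₀ = 154,088 kg, m_f = 154,088 − 112,000 = 42,088 kg; Δv = 349×9.80665×ln(3.661) = 3422.5×1.2978 ≈ 4442 m/s.
Stage 2: m₀ = 32,768 kg, m_f = 32,768 − 25,600 = 7,168 kg; Δv = 373×9.80665×ln(4.571) = 3657.9×1.5198 ≈ 5559 m/s.
Stage 3: m₀ = 4,138 kg, m_f = 4,138 − 2,690 = 1,448 kg; Δv = 329×9.80665×ln(2.858) = 3226.4×1.0500 ≈ 3388 m/s.
Total Δv = 4442 + 5559 + 3388 = 13389 m/s.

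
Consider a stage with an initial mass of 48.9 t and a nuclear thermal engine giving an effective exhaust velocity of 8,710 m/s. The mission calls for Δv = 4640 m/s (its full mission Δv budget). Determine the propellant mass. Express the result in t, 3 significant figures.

m₀/m_f = exp(Δv / v_e) = exp(4640 / 8710.0) = exp(0.5327) = 1.7036.
m_f = 48.9 / 1.7036 = 28.7039 t, so propellant = m₀ − m_f = 48.9 − 28.7039 = 20.1961 t.

propellant mass ≈ 20.2 t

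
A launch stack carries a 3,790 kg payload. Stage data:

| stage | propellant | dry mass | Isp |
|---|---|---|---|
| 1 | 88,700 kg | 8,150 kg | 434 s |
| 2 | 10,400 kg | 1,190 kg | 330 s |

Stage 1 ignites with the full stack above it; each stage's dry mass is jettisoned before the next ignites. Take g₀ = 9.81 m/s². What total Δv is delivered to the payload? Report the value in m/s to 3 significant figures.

Ignition mass of stage 1 = 88,700+8,150 + 10,400+1,190 + 3,790 = 112,230 kg.
Stage 1: m₀ = 112,230 kg, m_f = 112,230 − 88,700 = 23,530 kg; Δv = 434×9.81×ln(4.77) = 4257.5×1.5623 ≈ 6651 m/s.
Stage 2: m₀ = 15,380 kg, m_f = 15,380 − 10,400 = 4,980 kg; Δv = 330×9.81×ln(3.088) = 3237.3×1.1276 ≈ 3651 m/s.
Total Δv = 6651 + 3651 = 10302 m/s.

Δv ≈ 10300 m/s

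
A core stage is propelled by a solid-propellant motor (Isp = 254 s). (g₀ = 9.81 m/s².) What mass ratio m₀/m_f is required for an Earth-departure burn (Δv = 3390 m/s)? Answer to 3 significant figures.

mass ratio ≈ 3.90

v_e = Isp · g₀ = 254 × 9.81 = 2491.7 m/s.
m₀/m_f = exp(Δv / v_e) = exp(3390 / 2491.7) = exp(1.3605) = 3.8981.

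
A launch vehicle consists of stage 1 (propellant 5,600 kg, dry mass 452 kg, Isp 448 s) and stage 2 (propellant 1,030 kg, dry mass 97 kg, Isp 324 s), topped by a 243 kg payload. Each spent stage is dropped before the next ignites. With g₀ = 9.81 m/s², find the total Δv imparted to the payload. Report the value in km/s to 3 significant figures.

Δv ≈ 10.6 km/s

Ignition mass of stage 1 = 5,600+452 + 1,030+97 + 243 = 7,422 kg.
Stage 1: m₀ = 7,422 kg, m_f = 7,422 − 5,600 = 1,822 kg; Δv = 448×9.81×ln(4.074) = 4394.9×1.4045 ≈ 6173 m/s.
Stage 2: m₀ = 1,370 kg, m_f = 1,370 − 1,030 = 340 kg; Δv = 324×9.81×ln(4.029) = 3178.4×1.3936 ≈ 4430 m/s.
Total Δv = 6173 + 4430 = 10603 m/s.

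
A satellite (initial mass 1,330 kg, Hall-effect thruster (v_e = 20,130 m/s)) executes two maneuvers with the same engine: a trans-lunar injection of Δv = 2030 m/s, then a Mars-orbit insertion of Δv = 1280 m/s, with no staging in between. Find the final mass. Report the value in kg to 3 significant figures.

final mass ≈ 1130 kg

After the first burn: m = 1330 × exp(−2030/20130.0) = 1330 × 0.90407 = 1,202.41 kg.
After the second burn: m = 1,202.41 × exp(−1280/20130.0) = 1,202.41 × 0.93839 = 1,128.33 kg.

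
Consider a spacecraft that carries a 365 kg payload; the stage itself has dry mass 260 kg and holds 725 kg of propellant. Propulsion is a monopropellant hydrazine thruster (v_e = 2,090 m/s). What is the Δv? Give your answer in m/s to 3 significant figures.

m₀ = payload + dry + propellant = 365 + 260 + 725 = 1,350 kg.
m_f = payload + dry = 365 + 260 = 625 kg.
Δv = v_e · ln(m₀/m_f) = 2090.0 × ln(2.16) = 2090.0 × 0.7701 ≈ 1609.5 m/s.

Δv ≈ 1610 m/s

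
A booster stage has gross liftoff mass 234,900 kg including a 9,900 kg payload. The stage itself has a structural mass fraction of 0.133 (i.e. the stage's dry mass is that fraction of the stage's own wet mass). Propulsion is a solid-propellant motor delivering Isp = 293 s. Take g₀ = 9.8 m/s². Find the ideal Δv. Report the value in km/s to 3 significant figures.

Δv ≈ 5.10 km/s

Stage wet mass = m₀ − payload = 234,900 − 9,900 = 225,000 kg.
Stage dry mass = ε × stage wet mass = 0.133 × 225,000 = 29,925 kg.
Burnout mass m_f = stage dry + payload = 29,925 + 9,900 = 39,825 kg.
v_e = Isp · g₀ = 293 × 9.8 = 2871.4 m/s.
Using Δv = v_e ln(m₀/m_f): Δv = v_e · ln(234,900/39,825) = 2871.4 × ln(5.898) = 2871.4 × 1.7747 ≈ 5096 m/s.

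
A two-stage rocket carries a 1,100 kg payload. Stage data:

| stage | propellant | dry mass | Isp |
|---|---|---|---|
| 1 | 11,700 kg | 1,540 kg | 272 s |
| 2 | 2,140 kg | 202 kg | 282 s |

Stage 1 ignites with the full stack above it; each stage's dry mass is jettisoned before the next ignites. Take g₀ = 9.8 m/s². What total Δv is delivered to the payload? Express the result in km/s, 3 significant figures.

Ignition mass of stage 1 = 11,700+1,540 + 2,140+202 + 1,100 = 16,682 kg.
Stage 1: m₀ = 16,682 kg, m_f = 16,682 − 11,700 = 4,982 kg; Δv = 272×9.8×ln(3.348) = 2665.6×1.2085 ≈ 3221 m/s.
Stage 2: m₀ = 3,442 kg, m_f = 3,442 − 2,140 = 1,302 kg; Δv = 282×9.8×ln(2.644) = 2763.6×0.9722 ≈ 2687 m/s.
Total Δv = 3221 + 2687 = 5908 m/s.

Δv ≈ 5.91 km/s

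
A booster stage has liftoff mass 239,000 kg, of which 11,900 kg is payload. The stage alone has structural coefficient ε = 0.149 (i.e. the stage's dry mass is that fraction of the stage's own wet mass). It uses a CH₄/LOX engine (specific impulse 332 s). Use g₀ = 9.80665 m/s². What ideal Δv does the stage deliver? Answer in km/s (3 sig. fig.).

Stage wet mass = m₀ − payload = 239,000 − 11,900 = 227,100 kg.
Stage dry mass = ε × stage wet mass = 0.149 × 227,100 = 33,837.9 kg.
Burnout mass m_f = stage dry + payload = 33,837.9 + 11,900 = 45,737.9 kg.
v_e = Isp · g₀ = 332 × 9.80665 = 3255.8 m/s.
By the Tsiolkovsky rocket equation, Δv = v_e · ln(239,000/45,737.9) = 3255.8 × ln(5.225) = 3255.8 × 1.6535 ≈ 5384 m/s.

Δv ≈ 5.38 km/s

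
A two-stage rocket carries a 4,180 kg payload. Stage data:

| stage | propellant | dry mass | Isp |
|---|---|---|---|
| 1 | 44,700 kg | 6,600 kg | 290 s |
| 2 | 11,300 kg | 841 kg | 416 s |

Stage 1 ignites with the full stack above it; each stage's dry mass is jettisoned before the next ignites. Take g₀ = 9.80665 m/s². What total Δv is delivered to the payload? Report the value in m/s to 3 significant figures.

Ignition mass of stage 1 = 44,700+6,600 + 11,300+841 + 4,180 = 67,621 kg.
Stage 1: m₀ = 67,621 kg, m_f = 67,621 − 44,700 = 22,921 kg; Δv = 290×9.80665×ln(2.95) = 2843.9×1.0819 ≈ 3077 m/s.
Stage 2: m₀ = 16,321 kg, m_f = 16,321 − 11,300 = 5,021 kg; Δv = 416×9.80665×ln(3.251) = 4079.6×1.1788 ≈ 4809 m/s.
Total Δv = 3077 + 4809 = 7886 m/s.

Δv ≈ 7890 m/s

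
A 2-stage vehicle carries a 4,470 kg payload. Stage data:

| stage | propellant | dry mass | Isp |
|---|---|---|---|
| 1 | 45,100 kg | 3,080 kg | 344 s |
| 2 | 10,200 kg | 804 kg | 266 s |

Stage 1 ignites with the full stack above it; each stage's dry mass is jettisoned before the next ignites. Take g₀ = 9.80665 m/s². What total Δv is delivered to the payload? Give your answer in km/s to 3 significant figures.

Δv ≈ 6.97 km/s

Ignition mass of stage 1 = 45,100+3,080 + 10,200+804 + 4,470 = 63,654 kg.
Stage 1: m₀ = 63,654 kg, m_f = 63,654 − 45,100 = 18,554 kg; Δv = 344×9.80665×ln(3.431) = 3373.5×1.2328 ≈ 4159 m/s.
Stage 2: m₀ = 15,474 kg, m_f = 15,474 − 10,200 = 5,274 kg; Δv = 266×9.80665×ln(2.934) = 2608.6×1.0764 ≈ 2808 m/s.
Total Δv = 4159 + 2808 = 6967 m/s.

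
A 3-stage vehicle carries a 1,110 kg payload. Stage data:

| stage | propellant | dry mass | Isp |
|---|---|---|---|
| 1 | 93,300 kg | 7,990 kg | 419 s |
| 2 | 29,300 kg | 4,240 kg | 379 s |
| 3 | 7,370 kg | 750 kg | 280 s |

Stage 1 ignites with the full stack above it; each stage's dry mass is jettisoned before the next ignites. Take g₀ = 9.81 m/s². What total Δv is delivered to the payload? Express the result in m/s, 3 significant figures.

Δv ≈ 13000 m/s

Ignition mass of stage 1 = 93,300+7,990 + 29,300+4,240 + 7,370+750 + 1,110 = 144,060 kg.
Stage 1: m₀ = 144,060 kg, m_f = 144,060 − 93,300 = 50,760 kg; Δv = 419×9.81×ln(2.838) = 4110.4×1.0431 ≈ 4288 m/s.
Stage 2: m₀ = 42,770 kg, m_f = 42,770 − 29,300 = 13,470 kg; Δv = 379×9.81×ln(3.175) = 3718.0×1.1554 ≈ 4296 m/s.
Stage 3: m₀ = 9,230 kg, m_f = 9,230 − 7,370 = 1,860 kg; Δv = 280×9.81×ln(4.962) = 2746.8×1.6019 ≈ 4400 m/s.
Total Δv = 4288 + 4296 + 4400 = 12984 m/s.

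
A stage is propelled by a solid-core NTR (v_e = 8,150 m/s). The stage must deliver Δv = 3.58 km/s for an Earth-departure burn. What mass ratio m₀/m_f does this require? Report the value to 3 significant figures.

mass ratio ≈ 1.55

m₀/m_f = exp(Δv / v_e) = exp(3580 / 8150.0) = exp(0.4393) = 1.5516.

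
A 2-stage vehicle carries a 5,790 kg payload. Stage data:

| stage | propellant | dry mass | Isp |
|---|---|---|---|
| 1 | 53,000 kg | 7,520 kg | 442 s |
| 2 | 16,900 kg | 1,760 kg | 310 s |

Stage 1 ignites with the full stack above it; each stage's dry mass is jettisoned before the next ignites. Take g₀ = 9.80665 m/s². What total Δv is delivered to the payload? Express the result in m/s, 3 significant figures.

Δv ≈ 7810 m/s

Ignition mass of stage 1 = 53,000+7,520 + 16,900+1,760 + 5,790 = 84,970 kg.
Stage 1: m₀ = 84,970 kg, m_f = 84,970 − 53,000 = 31,970 kg; Δv = 442×9.80665×ln(2.658) = 4334.5×0.9775 ≈ 4237 m/s.
Stage 2: m₀ = 24,450 kg, m_f = 24,450 − 16,900 = 7,550 kg; Δv = 310×9.80665×ln(3.238) = 3040.1×1.1751 ≈ 3572 m/s.
Total Δv = 4237 + 3572 = 7809 m/s.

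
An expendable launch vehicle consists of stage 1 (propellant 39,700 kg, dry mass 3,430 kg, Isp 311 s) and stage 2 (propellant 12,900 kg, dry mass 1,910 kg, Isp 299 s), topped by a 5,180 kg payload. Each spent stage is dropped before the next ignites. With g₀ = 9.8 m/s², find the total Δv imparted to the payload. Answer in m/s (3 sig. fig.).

Ignition mass of stage 1 = 39,700+3,430 + 12,900+1,910 + 5,180 = 63,120 kg.
Stage 1: m₀ = 63,120 kg, m_f = 63,120 − 39,700 = 23,420 kg; Δv = 311×9.8×ln(2.695) = 3047.8×0.9914 ≈ 3022 m/s.
Stage 2: m₀ = 19,990 kg, m_f = 19,990 − 12,900 = 7,090 kg; Δv = 299×9.8×ln(2.819) = 2930.2×1.0365 ≈ 3037 m/s.
Total Δv = 3022 + 3037 = 6059 m/s.

Δv ≈ 6060 m/s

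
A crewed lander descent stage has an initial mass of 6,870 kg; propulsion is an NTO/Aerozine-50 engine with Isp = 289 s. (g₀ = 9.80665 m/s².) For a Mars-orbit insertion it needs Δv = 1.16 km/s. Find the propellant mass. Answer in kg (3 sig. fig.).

propellant mass ≈ 2310 kg

v_e = Isp · g₀ = 289 × 9.80665 = 2834.1 m/s.
m₀/m_f = exp(Δv / v_e) = exp(1160 / 2834.1) = exp(0.4093) = 1.5058.
m_f = 6,870 / 1.5058 = 4,562.36 kg, so propellant = m₀ − m_f = 6,870 − 4,562.36 = 2,307.64 kg.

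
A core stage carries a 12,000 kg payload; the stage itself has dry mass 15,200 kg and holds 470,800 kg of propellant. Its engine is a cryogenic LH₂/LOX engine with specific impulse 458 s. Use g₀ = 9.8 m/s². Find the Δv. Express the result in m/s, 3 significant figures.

Δv ≈ 13000 m/s

v_e = Isp · g₀ = 458 × 9.8 = 4488.4 m/s.
m₀ = payload + dry + propellant = 12,000 + 15,200 + 470,800 = 498,000 kg.
m_f = payload + dry = 12,000 + 15,200 = 27,200 kg.
Δv = v_e · ln(m₀/m_f) = 4488.4 × ln(18.31) = 4488.4 × 2.9074 ≈ 13049.5 m/s.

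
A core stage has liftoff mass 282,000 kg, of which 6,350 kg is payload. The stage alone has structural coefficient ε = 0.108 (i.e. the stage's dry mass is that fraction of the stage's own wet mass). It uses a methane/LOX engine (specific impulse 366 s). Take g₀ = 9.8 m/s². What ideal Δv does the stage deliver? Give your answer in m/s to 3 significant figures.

Δv ≈ 7370 m/s

Stage wet mass = m₀ − payload = 282,000 − 6,350 = 275,650 kg.
Stage dry mass = ε × stage wet mass = 0.108 × 275,650 = 29,770.2 kg.
Burnout mass m_f = stage dry + payload = 29,770.2 + 6,350 = 36,120.2 kg.
v_e = Isp · g₀ = 366 × 9.8 = 3586.8 m/s.
Δv = v_e · ln(282,000/36,120.2) = 3586.8 × ln(7.807) = 3586.8 × 2.0551 ≈ 7371 m/s.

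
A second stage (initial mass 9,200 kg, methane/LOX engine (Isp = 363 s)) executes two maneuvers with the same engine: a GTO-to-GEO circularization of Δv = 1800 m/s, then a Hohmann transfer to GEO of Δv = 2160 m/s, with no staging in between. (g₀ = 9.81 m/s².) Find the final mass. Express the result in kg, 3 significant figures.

v_e = Isp · g₀ = 363 × 9.81 = 3561.0 m/s.
After the first burn: m = 9200 × exp(−1800/3561.0) = 9200 × 0.60322 = 5,549.62 kg.
After the second burn: m = 5,549.62 × exp(−2160/3561.0) = 5,549.62 × 0.54522 = 3,025.76 kg.

final mass ≈ 3030 kg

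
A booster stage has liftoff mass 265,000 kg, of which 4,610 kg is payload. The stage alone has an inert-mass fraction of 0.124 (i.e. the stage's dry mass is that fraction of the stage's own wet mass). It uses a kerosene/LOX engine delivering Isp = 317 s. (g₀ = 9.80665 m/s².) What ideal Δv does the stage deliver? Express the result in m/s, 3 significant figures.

Δv ≈ 6130 m/s

Stage wet mass = m₀ − payload = 265,000 − 4,610 = 260,390 kg.
Stage dry mass = ε × stage wet mass = 0.124 × 260,390 = 32,288.4 kg.
Burnout mass m_f = stage dry + payload = 32,288.4 + 4,610 = 36,898.4 kg.
v_e = Isp · g₀ = 317 × 9.80665 = 3108.7 m/s.
By the Tsiolkovsky rocket equation, Δv = v_e · ln(265,000/36,898.4) = 3108.7 × ln(7.182) = 3108.7 × 1.9716 ≈ 6129 m/s.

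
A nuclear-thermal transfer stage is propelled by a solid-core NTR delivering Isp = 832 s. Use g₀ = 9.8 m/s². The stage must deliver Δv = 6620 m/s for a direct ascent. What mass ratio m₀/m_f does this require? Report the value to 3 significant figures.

v_e = Isp · g₀ = 832 × 9.8 = 8153.6 m/s.
m₀/m_f = exp(Δv / v_e) = exp(6620 / 8153.6) = exp(0.8119) = 2.2522.

mass ratio ≈ 2.25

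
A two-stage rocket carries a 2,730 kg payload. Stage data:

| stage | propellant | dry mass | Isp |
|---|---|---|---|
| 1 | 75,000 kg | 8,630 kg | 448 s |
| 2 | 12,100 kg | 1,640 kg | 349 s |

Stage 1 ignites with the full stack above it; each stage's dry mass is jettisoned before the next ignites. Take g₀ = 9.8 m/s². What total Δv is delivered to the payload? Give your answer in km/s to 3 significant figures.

Δv ≈ 10.6 km/s

Ignition mass of stage 1 = 75,000+8,630 + 12,100+1,640 + 2,730 = 100,100 kg.
Stage 1: m₀ = 100,100 kg, m_f = 100,100 − 75,000 = 25,100 kg; Δv = 448×9.8×ln(3.988) = 4390.4×1.3833 ≈ 6073 m/s.
Stage 2: m₀ = 16,470 kg, m_f = 16,470 − 12,100 = 4,370 kg; Δv = 349×9.8×ln(3.769) = 3420.2×1.3268 ≈ 4538 m/s.
Total Δv = 6073 + 4538 = 10611 m/s.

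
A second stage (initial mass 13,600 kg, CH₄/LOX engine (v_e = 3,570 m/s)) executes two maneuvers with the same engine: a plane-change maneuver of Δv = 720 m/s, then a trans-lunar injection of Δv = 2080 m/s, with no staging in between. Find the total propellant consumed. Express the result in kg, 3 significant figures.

total propellant consumed ≈ 7390 kg

After the first burn: m = 13600 × exp(−720/3570.0) = 13600 × 0.81736 = 11,116.1 kg.
After the second burn: m = 11,116.1 × exp(−2080/3570.0) = 11,116.1 × 0.55843 = 6,207.56 kg.
Total propellant = m₀ − m_final = 13600 − 6,207.56 = 7,392.44 kg.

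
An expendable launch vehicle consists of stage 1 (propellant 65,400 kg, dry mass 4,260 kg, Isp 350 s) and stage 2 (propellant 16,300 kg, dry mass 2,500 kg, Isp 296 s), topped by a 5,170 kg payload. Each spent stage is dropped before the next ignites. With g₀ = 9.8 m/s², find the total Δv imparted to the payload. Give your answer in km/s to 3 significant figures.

Δv ≈ 7.42 km/s

Ignition mass of stage 1 = 65,400+4,260 + 16,300+2,500 + 5,170 = 93,630 kg.
Stage 1: m₀ = 93,630 kg, m_f = 93,630 − 65,400 = 28,230 kg; Δv = 350×9.8×ln(3.317) = 3430.0×1.1990 ≈ 4112 m/s.
Stage 2: m₀ = 23,970 kg, m_f = 23,970 − 16,300 = 7,670 kg; Δv = 296×9.8×ln(3.125) = 2900.8×1.1395 ≈ 3305 m/s.
Total Δv = 4112 + 3305 = 7417 m/s.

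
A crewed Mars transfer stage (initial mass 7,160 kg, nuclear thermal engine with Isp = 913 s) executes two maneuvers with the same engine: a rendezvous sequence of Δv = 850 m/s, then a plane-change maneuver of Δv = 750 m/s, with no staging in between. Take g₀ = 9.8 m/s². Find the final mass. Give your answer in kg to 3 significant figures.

v_e = Isp · g₀ = 913 × 9.8 = 8947.4 m/s.
After the first burn: m = 7160 × exp(−850/8947.4) = 7160 × 0.90937 = 6,511.09 kg.
After the second burn: m = 6,511.09 × exp(−750/8947.4) = 6,511.09 × 0.91959 = 5,987.53 kg.

final mass ≈ 5990 kg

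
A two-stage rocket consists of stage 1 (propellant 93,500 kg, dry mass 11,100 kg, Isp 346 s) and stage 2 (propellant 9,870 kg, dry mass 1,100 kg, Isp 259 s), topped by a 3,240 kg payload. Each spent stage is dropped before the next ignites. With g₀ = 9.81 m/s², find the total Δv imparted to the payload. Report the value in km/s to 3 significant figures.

Ignition mass of stage 1 = 93,500+11,100 + 9,870+1,100 + 3,240 = 118,810 kg.
Stage 1: m₀ = 118,810 kg, m_f = 118,810 − 93,500 = 25,310 kg; Δv = 346×9.81×ln(4.694) = 3394.3×1.5463 ≈ 5249 m/s.
Stage 2: m₀ = 14,210 kg, m_f = 14,210 − 9,870 = 4,340 kg; Δv = 259×9.81×ln(3.274) = 2540.8×1.1861 ≈ 3014 m/s.
Total Δv = 5249 + 3014 = 8263 m/s.

Δv ≈ 8.26 km/s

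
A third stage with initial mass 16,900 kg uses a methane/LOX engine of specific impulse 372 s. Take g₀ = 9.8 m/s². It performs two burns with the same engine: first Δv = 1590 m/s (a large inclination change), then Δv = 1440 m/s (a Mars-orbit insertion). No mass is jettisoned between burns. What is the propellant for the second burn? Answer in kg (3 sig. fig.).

v_e = Isp · g₀ = 372 × 9.8 = 3645.6 m/s.
After the first burn: m = 16900 × exp(−1590/3645.6) = 16900 × 0.64653 = 10,926.4 kg.
After the second burn: m = 10,926.4 × exp(−1440/3645.6) = 10,926.4 × 0.67368 = 7,360.9 kg.
Second-burn propellant = 10,926.4 − 7,360.9 = 3,565.5 kg.

propellant for the second burn ≈ 3570 kg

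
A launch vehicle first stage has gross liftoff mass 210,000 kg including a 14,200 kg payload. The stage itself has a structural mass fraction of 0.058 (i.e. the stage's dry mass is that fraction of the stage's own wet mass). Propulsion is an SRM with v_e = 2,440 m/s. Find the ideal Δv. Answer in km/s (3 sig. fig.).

Δv ≈ 5.14 km/s

Stage wet mass = m₀ − payload = 210,000 − 14,200 = 195,800 kg.
Stage dry mass = ε × stage wet mass = 0.058 × 195,800 = 11,356.4 kg.
Burnout mass m_f = stage dry + payload = 11,356.4 + 14,200 = 25,556.4 kg.
Δv = v_e · ln(210,000/25,556.4) = 2440.0 × ln(8.217) = 2440.0 × 2.1062 ≈ 5139 m/s.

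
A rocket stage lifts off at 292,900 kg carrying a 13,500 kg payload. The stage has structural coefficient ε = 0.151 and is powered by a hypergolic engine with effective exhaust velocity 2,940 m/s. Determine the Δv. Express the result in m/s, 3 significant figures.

Δv ≈ 4880 m/s

Stage wet mass = m₀ − payload = 292,900 − 13,500 = 279,400 kg.
Stage dry mass = ε × stage wet mass = 0.151 × 279,400 = 42,189.4 kg.
Burnout mass m_f = stage dry + payload = 42,189.4 + 13,500 = 55,689.4 kg.
Δv = v_e · ln(292,900/55,689.4) = 2940.0 × ln(5.26) = 2940.0 × 1.6600 ≈ 4881 m/s.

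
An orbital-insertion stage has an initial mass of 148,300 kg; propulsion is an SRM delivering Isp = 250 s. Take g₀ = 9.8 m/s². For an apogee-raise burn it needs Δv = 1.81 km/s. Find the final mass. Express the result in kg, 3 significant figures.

final mass ≈ 70800 kg

v_e = Isp · g₀ = 250 × 9.8 = 2450.0 m/s.
m₀/m_f = exp(Δv / v_e) = exp(1810 / 2450.0) = exp(0.7388) = 2.0934.
m_f = m₀ / 2.0934 = 148,300 / 2.0934 = 70,841.7 kg.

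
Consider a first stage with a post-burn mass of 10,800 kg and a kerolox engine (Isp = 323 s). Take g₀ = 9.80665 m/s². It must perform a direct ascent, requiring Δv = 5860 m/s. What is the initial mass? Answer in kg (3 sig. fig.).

v_e = Isp · g₀ = 323 × 9.80665 = 3167.5 m/s.
m₀/m_f = exp(Δv / v_e) = exp(5860 / 3167.5) = exp(1.8500) = 6.3599.
m₀ = m_f × 6.3599 = 10,800 × 6.3599 = 68,686.9 kg.

initial mass ≈ 68700 kg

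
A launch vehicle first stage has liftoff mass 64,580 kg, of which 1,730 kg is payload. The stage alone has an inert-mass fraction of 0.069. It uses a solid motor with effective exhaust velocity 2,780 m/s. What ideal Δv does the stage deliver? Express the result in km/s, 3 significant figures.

Δv ≈ 6.57 km/s

Stage wet mass = m₀ − payload = 64,580 − 1,730 = 62,850 kg.
Stage dry mass = ε × stage wet mass = 0.069 × 62,850 = 4,336.65 kg.
Burnout mass m_f = stage dry + payload = 4,336.65 + 1,730 = 6,066.65 kg.
Using Δv = v_e ln(m₀/m_f): Δv = v_e · ln(64,580/6,066.65) = 2780.0 × ln(10.65) = 2780.0 × 2.3651 ≈ 6575 m/s.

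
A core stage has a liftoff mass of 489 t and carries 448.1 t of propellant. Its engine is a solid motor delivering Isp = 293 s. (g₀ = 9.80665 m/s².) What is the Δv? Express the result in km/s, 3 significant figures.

v_e = Isp · g₀ = 293 × 9.80665 = 2873.3 m/s.
m_f = m₀ − m_prop = 489 − 448.1 = 40.9 t.
Δv = v_e · ln(m₀/m_f) = 2873.3 × ln(11.96) = 2873.3 × 2.4812 ≈ 7129.4 m/s.

Δv ≈ 7.13 km/s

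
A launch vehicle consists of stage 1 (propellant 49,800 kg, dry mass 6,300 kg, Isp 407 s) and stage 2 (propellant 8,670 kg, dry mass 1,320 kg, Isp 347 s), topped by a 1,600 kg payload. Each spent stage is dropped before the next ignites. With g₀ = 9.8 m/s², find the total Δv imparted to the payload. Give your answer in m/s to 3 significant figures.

Δv ≈ 10000 m/s

Ignition mass of stage 1 = 49,800+6,300 + 8,670+1,320 + 1,600 = 67,690 kg.
Stage 1: m₀ = 67,690 kg, m_f = 67,690 − 49,800 = 17,890 kg; Δv = 407×9.8×ln(3.784) = 3988.6×1.3307 ≈ 5308 m/s.
Stage 2: m₀ = 11,590 kg, m_f = 11,590 − 8,670 = 2,920 kg; Δv = 347×9.8×ln(3.969) = 3400.6×1.3786 ≈ 4688 m/s.
Total Δv = 5308 + 4688 = 9996 m/s.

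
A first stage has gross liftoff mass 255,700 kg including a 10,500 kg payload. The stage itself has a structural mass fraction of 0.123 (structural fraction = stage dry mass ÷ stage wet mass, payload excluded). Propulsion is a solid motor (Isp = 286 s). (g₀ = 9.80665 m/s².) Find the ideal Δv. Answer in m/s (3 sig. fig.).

Stage wet mass = m₀ − payload = 255,700 − 10,500 = 245,200 kg.
Stage dry mass = ε × stage wet mass = 0.123 × 245,200 = 30,159.6 kg.
Burnout mass m_f = stage dry + payload = 30,159.6 + 10,500 = 40,659.6 kg.
v_e = Isp · g₀ = 286 × 9.80665 = 2804.7 m/s.
Δv = v_e · ln(255,700/40,659.6) = 2804.7 × ln(6.289) = 2804.7 × 1.8388 ≈ 5157 m/s.

Δv ≈ 5160 m/s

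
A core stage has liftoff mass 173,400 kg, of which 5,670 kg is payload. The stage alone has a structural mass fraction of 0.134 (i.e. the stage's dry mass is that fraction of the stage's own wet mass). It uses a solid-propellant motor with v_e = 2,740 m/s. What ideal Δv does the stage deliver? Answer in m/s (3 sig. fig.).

Stage wet mass = m₀ − payload = 173,400 − 5,670 = 167,730 kg.
Stage dry mass = ε × stage wet mass = 0.134 × 167,730 = 22,475.8 kg.
Burnout mass m_f = stage dry + payload = 22,475.8 + 5,670 = 28,145.8 kg.
Δv = v_e · ln(173,400/28,145.8) = 2740.0 × ln(6.161) = 2740.0 × 1.8182 ≈ 4982 m/s.

Δv ≈ 4980 m/s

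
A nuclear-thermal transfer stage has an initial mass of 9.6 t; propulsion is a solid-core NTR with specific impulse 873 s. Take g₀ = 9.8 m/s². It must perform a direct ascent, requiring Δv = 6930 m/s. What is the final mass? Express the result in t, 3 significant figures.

final mass ≈ 4.27 t

v_e = Isp · g₀ = 873 × 9.8 = 8555.4 m/s.
From the ideal rocket equation, m₀/m_f = exp(Δv / v_e) = exp(6930 / 8555.4) = exp(0.8100) = 2.2479.
m_f = m₀ / 2.2479 = 9.6 / 2.2479 = 4.27065 t.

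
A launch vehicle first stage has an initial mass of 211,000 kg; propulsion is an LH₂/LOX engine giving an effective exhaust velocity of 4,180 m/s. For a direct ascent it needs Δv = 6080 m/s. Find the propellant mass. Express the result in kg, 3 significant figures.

m₀/m_f = exp(Δv / v_e) = exp(6080 / 4180.0) = exp(1.4545) = 4.2825.
m_f = 211,000 / 4.2825 = 49,270.3 kg, so propellant = m₀ − m_f = 211,000 − 49,270.3 = 161,729.7 kg.

propellant mass ≈ 162000 kg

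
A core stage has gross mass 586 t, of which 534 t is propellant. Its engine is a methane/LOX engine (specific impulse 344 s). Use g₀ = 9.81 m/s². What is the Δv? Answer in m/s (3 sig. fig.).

v_e = Isp · g₀ = 344 × 9.81 = 3374.6 m/s.
m_f = m₀ − m_prop = 586 − 534 = 52 t.
Δv = v_e · ln(m₀/m_f) = 3374.6 × ln(11.27) = 3374.6 × 2.4221 ≈ 8173.6 m/s.

Δv ≈ 8170 m/s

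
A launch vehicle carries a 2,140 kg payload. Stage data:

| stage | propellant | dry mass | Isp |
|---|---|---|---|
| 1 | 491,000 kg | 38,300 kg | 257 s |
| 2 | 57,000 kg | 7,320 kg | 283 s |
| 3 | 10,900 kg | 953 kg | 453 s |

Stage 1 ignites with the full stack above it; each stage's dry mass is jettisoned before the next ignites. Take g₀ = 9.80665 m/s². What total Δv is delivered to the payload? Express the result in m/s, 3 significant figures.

Ignition mass of stage 1 = 491,000+38,300 + 57,000+7,320 + 10,900+953 + 2,140 = 607,613 kg.
Stage 1: m₀ = 607,613 kg, m_f = 607,613 − 491,000 = 116,613 kg; Δv = 257×9.80665×ln(5.211) = 2520.3×1.6507 ≈ 4160 m/s.
Stage 2: m₀ = 78,313 kg, m_f = 78,313 − 57,000 = 21,313 kg; Δv = 283×9.80665×ln(3.674) = 2775.3×1.3014 ≈ 3612 m/s.
Stage 3: m₀ = 13,993 kg, m_f = 13,993 − 10,900 = 3,093 kg; Δv = 453×9.80665×ln(4.524) = 4442.4×1.5094 ≈ 6705 m/s.
Total Δv = 4160 + 3612 + 6705 = 14477 m/s.

Δv ≈ 14500 m/s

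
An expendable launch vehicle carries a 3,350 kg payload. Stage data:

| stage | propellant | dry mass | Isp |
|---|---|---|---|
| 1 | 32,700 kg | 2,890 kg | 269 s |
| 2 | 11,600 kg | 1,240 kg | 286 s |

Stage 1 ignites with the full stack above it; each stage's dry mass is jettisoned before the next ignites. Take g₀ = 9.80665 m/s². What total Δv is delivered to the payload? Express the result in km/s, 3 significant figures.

Ignition mass of stage 1 = 32,700+2,890 + 11,600+1,240 + 3,350 = 51,780 kg.
Stage 1: m₀ = 51,780 kg, m_f = 51,780 − 32,700 = 19,080 kg; Δv = 269×9.80665×ln(2.714) = 2638.0×0.9984 ≈ 2634 m/s.
Stage 2: m₀ = 16,190 kg, m_f = 16,190 − 11,600 = 4,590 kg; Δv = 286×9.80665×ln(3.527) = 2804.7×1.2605 ≈ 3535 m/s.
Total Δv = 2634 + 3535 = 6169 m/s.

Δv ≈ 6.17 km/s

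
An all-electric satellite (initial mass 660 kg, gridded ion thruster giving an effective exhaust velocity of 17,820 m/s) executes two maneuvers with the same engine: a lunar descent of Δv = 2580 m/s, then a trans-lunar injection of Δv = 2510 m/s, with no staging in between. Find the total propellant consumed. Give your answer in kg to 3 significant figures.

After the first burn: m = 660 × exp(−2580/17820.0) = 660 × 0.86521 = 571.039 kg.
After the second burn: m = 571.039 × exp(−2510/17820.0) = 571.039 × 0.86862 = 496.016 kg.
Total propellant = m₀ − m_final = 660 − 496.016 = 163.984 kg.

total propellant consumed ≈ 164 kg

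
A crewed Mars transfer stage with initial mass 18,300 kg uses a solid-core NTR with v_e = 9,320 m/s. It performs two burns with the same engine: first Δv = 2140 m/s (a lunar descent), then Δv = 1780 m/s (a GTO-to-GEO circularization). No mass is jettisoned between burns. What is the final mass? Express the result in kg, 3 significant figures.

final mass ≈ 12000 kg

After the first burn: m = 18300 × exp(−2140/9320.0) = 18300 × 0.79484 = 14,545.6 kg.
After the second burn: m = 14,545.6 × exp(−1780/9320.0) = 14,545.6 × 0.82614 = 12,016.7 kg.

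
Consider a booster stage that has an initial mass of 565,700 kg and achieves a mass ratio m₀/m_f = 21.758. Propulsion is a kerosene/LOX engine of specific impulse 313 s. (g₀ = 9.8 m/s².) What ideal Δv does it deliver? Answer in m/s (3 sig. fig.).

Δv ≈ 9450 m/s

v_e = Isp · g₀ = 313 × 9.8 = 3067.4 m/s.
By the Tsiolkovsky rocket equation, Δv = v_e · ln(21.758) = 3067.4 × 3.0800 ≈ 9447.5 m/s.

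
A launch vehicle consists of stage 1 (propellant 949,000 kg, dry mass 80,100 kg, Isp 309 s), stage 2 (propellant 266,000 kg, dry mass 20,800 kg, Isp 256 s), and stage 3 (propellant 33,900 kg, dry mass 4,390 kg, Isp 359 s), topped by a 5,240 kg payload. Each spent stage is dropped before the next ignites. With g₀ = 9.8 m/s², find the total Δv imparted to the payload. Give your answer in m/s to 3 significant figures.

Ignition mass of stage 1 = 949,000+80,100 + 266,000+20,800 + 33,900+4,390 + 5,240 = 1,359,430 kg.
Stage 1: m₀ = 1,359,430 kg, m_f = 1,359,430 − 949,000 = 410,430 kg; Δv = 309×9.8×ln(3.312) = 3028.2×1.1976 ≈ 3627 m/s.
Stage 2: m₀ = 330,330 kg, m_f = 330,330 − 266,000 = 64,330 kg; Δv = 256×9.8×ln(5.135) = 2508.8×1.6361 ≈ 4105 m/s.
Stage 3: m₀ = 43,530 kg, m_f = 43,530 − 33,900 = 9,630 kg; Δv = 359×9.8×ln(4.52) = 3518.2×1.5086 ≈ 5307 m/s.
Total Δv = 3627 + 4105 + 5307 = 13039 m/s.

Δv ≈ 13000 m/s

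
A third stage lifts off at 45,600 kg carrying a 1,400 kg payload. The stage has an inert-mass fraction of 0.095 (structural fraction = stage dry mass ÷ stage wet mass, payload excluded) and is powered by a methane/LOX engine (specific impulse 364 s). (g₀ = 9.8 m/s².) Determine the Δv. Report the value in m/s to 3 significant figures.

Stage wet mass = m₀ − payload = 45,600 − 1,400 = 44,200 kg.
Stage dry mass = ε × stage wet mass = 0.095 × 44,200 = 4,199 kg.
Burnout mass m_f = stage dry + payload = 4,199 + 1,400 = 5,599 kg.
v_e = Isp · g₀ = 364 × 9.8 = 3567.2 m/s.
Δv = v_e · ln(45,600/5,599) = 3567.2 × ln(8.144) = 3567.2 × 2.0973 ≈ 7482 m/s.

Δv ≈ 7480 m/s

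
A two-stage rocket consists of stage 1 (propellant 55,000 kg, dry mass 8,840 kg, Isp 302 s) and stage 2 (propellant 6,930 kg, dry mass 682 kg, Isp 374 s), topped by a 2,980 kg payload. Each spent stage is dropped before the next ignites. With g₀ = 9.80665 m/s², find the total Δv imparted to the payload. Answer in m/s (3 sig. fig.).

Δv ≈ 7870 m/s

Ignition mass of stage 1 = 55,000+8,840 + 6,930+682 + 2,980 = 74,432 kg.
Stage 1: m₀ = 74,432 kg, m_f = 74,432 − 55,000 = 19,432 kg; Δv = 302×9.80665×ln(3.83) = 2961.6×1.3430 ≈ 3977 m/s.
Stage 2: m₀ = 10,592 kg, m_f = 10,592 − 6,930 = 3,662 kg; Δv = 374×9.80665×ln(2.892) = 3667.7×1.0621 ≈ 3895 m/s.
Total Δv = 3977 + 3895 = 7872 m/s.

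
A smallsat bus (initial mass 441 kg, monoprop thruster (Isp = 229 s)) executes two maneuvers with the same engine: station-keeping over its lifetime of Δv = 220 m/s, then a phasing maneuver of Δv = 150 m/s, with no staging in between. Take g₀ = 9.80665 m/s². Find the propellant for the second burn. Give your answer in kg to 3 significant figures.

v_e = Isp · g₀ = 229 × 9.80665 = 2245.7 m/s.
After the first burn: m = 441 × exp(−220/2245.7) = 441 × 0.90668 = 399.846 kg.
After the second burn: m = 399.846 × exp(−150/2245.7) = 399.846 × 0.93539 = 374.012 kg.
Second-burn propellant = 399.846 − 374.012 = 25.834 kg.

propellant for the second burn ≈ 25.8 kg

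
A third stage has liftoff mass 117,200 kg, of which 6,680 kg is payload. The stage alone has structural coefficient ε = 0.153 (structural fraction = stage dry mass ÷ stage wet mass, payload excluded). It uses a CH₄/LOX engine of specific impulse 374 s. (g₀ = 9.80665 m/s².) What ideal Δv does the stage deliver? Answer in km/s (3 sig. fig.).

Stage wet mass = m₀ − payload = 117,200 − 6,680 = 110,520 kg.
Stage dry mass = ε × stage wet mass = 0.153 × 110,520 = 16,909.6 kg.
Burnout mass m_f = stage dry + payload = 16,909.6 + 6,680 = 23,589.6 kg.
v_e = Isp · g₀ = 374 × 9.80665 = 3667.7 m/s.
By the Tsiolkovsky rocket equation, Δv = v_e · ln(117,200/23,589.6) = 3667.7 × ln(4.968) = 3667.7 × 1.6031 ≈ 5880 m/s.

Δv ≈ 5.88 km/s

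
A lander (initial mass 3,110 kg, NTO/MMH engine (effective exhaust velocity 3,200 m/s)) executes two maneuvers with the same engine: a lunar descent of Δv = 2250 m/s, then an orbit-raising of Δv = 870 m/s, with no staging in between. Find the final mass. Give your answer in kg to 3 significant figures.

After the first burn: m = 3110 × exp(−2250/3200.0) = 3110 × 0.49504 = 1,539.57 kg.
After the second burn: m = 1,539.57 × exp(−870/3200.0) = 1,539.57 × 0.76195 = 1,173.08 kg.

final mass ≈ 1170 kg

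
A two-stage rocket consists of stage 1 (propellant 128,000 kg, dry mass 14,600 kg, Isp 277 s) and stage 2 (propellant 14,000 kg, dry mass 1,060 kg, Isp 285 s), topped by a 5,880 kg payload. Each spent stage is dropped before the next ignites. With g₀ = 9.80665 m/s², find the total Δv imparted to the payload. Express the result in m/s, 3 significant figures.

Ignition mass of stage 1 = 128,000+14,600 + 14,000+1,060 + 5,880 = 163,540 kg.
Stage 1: m₀ = 163,540 kg, m_f = 163,540 − 128,000 = 35,540 kg; Δv = 277×9.80665×ln(4.602) = 2716.4×1.5264 ≈ 4146 m/s.
Stage 2: m₀ = 20,940 kg, m_f = 20,940 − 14,000 = 6,940 kg; Δv = 285×9.80665×ln(3.017) = 2794.9×1.1044 ≈ 3087 m/s.
Total Δv = 4146 + 3087 = 7233 m/s.

Δv ≈ 7230 m/s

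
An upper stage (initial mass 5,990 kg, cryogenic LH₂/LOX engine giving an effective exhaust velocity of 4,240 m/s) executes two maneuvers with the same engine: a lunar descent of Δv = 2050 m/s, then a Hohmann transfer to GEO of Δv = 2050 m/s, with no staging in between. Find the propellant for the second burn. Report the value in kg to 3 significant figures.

After the first burn: m = 5990 × exp(−2050/4240.0) = 5990 × 0.61663 = 3,693.61 kg.
After the second burn: m = 3,693.61 × exp(−2050/4240.0) = 3,693.61 × 0.61663 = 2,277.59 kg.
Second-burn propellant = 3,693.61 − 2,277.59 = 1,416.02 kg.

propellant for the second burn ≈ 1420 kg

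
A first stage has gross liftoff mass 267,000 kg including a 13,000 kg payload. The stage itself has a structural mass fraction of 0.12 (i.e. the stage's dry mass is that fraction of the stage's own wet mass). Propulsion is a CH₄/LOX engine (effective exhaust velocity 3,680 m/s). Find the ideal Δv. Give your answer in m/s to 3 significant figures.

Δv ≈ 6680 m/s

Stage wet mass = m₀ − payload = 267,000 − 13,000 = 254,000 kg.
Stage dry mass = ε × stage wet mass = 0.12 × 254,000 = 30,480 kg.
Burnout mass m_f = stage dry + payload = 30,480 + 13,000 = 43,480 kg.
Using Δv = v_e ln(m₀/m_f): Δv = v_e · ln(267,000/43,480) = 3680.0 × ln(6.141) = 3680.0 × 1.8149 ≈ 6679 m/s.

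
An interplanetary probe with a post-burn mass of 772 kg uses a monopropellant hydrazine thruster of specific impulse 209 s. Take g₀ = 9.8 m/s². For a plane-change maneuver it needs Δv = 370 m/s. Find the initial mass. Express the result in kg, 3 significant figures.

initial mass ≈ 925 kg

v_e = Isp · g₀ = 209 × 9.8 = 2048.2 m/s.
m₀/m_f = exp(Δv / v_e) = exp(370 / 2048.2) = exp(0.1806) = 1.1980.
m₀ = m_f × 1.1980 = 772 × 1.1980 = 924.856 kg.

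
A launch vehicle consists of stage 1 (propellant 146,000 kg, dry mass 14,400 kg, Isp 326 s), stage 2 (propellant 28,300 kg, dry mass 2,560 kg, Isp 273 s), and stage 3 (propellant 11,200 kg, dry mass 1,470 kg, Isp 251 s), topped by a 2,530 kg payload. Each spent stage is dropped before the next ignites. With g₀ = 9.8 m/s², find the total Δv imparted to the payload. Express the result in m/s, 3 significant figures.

Ignition mass of stage 1 = 146,000+14,400 + 28,300+2,560 + 11,200+1,470 + 2,530 = 206,460 kg.
Stage 1: m₀ = 206,460 kg, m_f = 206,460 − 146,000 = 60,460 kg; Δv = 326×9.8×ln(3.415) = 3194.8×1.2281 ≈ 3924 m/s.
Stage 2: m₀ = 46,060 kg, m_f = 46,060 − 28,300 = 17,760 kg; Δv = 273×9.8×ln(2.593) = 2675.4×0.9530 ≈ 2550 m/s.
Stage 3: m₀ = 15,200 kg, m_f = 15,200 − 11,200 = 4,000 kg; Δv = 251×9.8×ln(3.8) = 2459.8×1.3350 ≈ 3284 m/s.
Total Δv = 3924 + 2550 + 3284 = 9758 m/s.

Δv ≈ 9760 m/s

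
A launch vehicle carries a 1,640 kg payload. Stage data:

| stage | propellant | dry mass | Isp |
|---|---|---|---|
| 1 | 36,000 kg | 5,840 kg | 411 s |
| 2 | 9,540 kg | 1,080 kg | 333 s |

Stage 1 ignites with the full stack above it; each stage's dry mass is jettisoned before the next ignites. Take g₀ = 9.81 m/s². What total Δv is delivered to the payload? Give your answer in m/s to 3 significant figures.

Δv ≈ 9330 m/s

Ignition mass of stage 1 = 36,000+5,840 + 9,540+1,080 + 1,640 = 54,100 kg.
Stage 1: m₀ = 54,100 kg, m_f = 54,100 − 36,000 = 18,100 kg; Δv = 411×9.81×ln(2.989) = 4031.9×1.0949 ≈ 4415 m/s.
Stage 2: m₀ = 12,260 kg, m_f = 12,260 − 9,540 = 2,720 kg; Δv = 333×9.81×ln(4.507) = 3266.7×1.5057 ≈ 4919 m/s.
Total Δv = 4415 + 4919 = 9334 m/s.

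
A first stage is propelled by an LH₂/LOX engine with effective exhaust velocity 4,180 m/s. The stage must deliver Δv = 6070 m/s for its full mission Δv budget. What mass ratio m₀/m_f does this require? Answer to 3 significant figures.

mass ratio ≈ 4.27

Using Δv = v_e ln(m₀/m_f): m₀/m_f = exp(Δv / v_e) = exp(6070 / 4180.0) = exp(1.4522) = 4.2723.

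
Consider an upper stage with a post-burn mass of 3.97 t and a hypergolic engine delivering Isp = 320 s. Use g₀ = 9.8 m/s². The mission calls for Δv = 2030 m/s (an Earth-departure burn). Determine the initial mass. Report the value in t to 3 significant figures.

initial mass ≈ 7.58 t

v_e = Isp · g₀ = 320 × 9.8 = 3136.0 m/s.
By the Tsiolkovsky rocket equation, m₀/m_f = exp(Δv / v_e) = exp(2030 / 3136.0) = exp(0.6473) = 1.9104.
m₀ = m_f × 1.9104 = 3.97 × 1.9104 = 7.58429 t.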